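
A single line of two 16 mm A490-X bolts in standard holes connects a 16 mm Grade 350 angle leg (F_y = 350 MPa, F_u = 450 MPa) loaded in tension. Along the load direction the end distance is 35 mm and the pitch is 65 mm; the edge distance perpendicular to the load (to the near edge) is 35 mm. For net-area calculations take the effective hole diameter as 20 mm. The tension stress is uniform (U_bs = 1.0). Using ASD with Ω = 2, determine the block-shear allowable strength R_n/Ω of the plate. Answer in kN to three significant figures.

Shear plane L_v = 35 + 1·65 = 100 mm; A_gv = 100 × 16 = 1600 mm².
A_nv = (100 − 1.5·20) × 16 = 1120 mm².
A_nt = (35 − 0.5·20) × 16 = 400 mm².
0.6 F_u A_nv = 302.4 kN; 0.6 F_y A_gv = 336 kN → shear rupture governs the shear term.
R_n = 302.4 + 1.0 × 450 × 400 / 1000 = 482.4 kN.
Allowable strength R_n/Ω = 482.4 / 2 = 241 kN.

241 kN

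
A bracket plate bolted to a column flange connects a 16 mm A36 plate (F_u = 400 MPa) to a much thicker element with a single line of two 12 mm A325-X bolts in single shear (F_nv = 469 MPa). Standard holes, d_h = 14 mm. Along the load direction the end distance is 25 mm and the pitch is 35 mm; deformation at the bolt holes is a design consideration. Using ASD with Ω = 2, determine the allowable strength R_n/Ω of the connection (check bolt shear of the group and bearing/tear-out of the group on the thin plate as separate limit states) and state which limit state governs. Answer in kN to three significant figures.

Bolt shear: A_b = π·12²/4 = 113.1 mm²; R_n = 469 × 113.1 × 2 × 1 / 1000 = 106.1 kN → 106.1 / 2 = 53 kN.
Bearing (1.2 l_c t F_u ≤ 2.4 d t F_u): upper limit = 2.4·12·16·400 / 1000 = 184.3 kN.
  Edge l_c = 25 − 14/2 = 18 → r_n = 138.2 kN; interior l_c = 35 − 14 = 21 → r_n = 161.3 kN.
  R_n,bearing = 1·138.2 + 1·161.3 = 299.5 kN → 299.5 / 2 = 150 kN.
Bolt shear governs: 53 kN.

53 kN (bolt shear governs)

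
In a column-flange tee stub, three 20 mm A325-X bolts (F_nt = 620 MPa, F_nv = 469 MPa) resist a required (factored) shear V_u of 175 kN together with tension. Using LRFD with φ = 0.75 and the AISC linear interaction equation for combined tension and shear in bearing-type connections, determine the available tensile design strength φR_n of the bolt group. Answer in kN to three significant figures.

A_b = π·20²/4 = 314.2 mm²; f_rv = 175 × 1000 / (3 × 314.2) = 185.7 MPa.
F'_nt = 1.3 F_nt − (F_nt / φF_nv) f_rv = 1.3·620 − (620/(0.75·469))·185.7 = 478.7 MPa, capped at F_nt → F'_nt = 478.7 MPa.
R_n = F'_nt · A_b · n = 478.7 × 314.2 × 3 / 1000 = 451.2 kN.
Design strength φR_n = 0.75 × 451.2 = 338 kN.

338 kN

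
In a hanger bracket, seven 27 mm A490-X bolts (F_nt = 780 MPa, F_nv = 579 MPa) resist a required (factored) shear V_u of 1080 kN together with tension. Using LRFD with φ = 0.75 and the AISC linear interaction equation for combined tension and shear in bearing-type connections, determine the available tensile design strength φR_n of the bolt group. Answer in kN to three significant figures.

A_b = π·27²/4 = 572.6 mm²; f_rv = 1080 × 1000 / (7 × 572.6) = 269.5 MPa.
F'_nt = 1.3 F_nt − (F_nt / φF_nv) f_rv = 1.3·780 − (780/(0.75·579))·269.5 = 530 MPa, capped at F_nt → F'_nt = 530 MPa.
R_n = F'_nt · A_b · n = 530 × 572.6 × 7 / 1000 = 2124 kN.
Design strength φR_n = 0.75 × 2124 = 1590 kN.

1590 kN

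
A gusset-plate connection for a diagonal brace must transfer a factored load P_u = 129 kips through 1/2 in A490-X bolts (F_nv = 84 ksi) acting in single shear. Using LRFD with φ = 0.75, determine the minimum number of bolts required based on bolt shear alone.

A_b = π·0.5²/4 = 0.1963 in².
Per-bolt design strength φR_n = 0.75 × 84 × 0.1963 × 1 = 12.37 kips.
n ≥ 129 / 12.37 = 10.43 → use 11 bolts.

11 bolts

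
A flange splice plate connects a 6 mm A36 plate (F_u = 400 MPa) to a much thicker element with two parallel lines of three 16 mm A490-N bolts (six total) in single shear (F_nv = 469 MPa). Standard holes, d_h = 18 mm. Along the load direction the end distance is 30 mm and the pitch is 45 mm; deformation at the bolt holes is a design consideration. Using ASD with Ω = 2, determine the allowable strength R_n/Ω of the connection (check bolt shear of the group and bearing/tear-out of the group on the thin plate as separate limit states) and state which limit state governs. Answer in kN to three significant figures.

216 kN (bearing governs)

Bolt shear: A_b = π·16²/4 = 201.1 mm²; R_n = 469 × 201.1 × 6 × 1 / 1000 = 565.8 kN → 565.8 / 2 = 283 kN.
Bearing (1.2 l_c t F_u ≤ 2.4 d t F_u): upper limit = 2.4·16·6·400 / 1000 = 92.16 kN.
  Edge l_c = 30 − 18/2 = 21 → r_n = 60.48 kN; interior l_c = 45 − 18 = 27 → r_n = 77.76 kN.
  R_n,bearing = 2·60.48 + 4·77.76 = 432 kN → 432 / 2 = 216 kN.
Bearing governs: 216 kN.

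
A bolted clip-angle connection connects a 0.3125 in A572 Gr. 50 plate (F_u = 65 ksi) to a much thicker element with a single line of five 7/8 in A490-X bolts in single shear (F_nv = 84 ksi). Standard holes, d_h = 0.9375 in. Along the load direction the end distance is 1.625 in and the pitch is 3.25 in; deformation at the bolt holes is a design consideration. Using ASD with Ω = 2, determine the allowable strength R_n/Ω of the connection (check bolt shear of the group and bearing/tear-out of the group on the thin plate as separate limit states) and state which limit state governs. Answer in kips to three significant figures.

99.4 kips (bearing governs)

Bolt shear: A_b = π·0.875²/4 = 0.6013 in²; R_n = 84 × 0.6013 × 5 × 1 = 252.6 kips → 252.6 / 2 = 126 kips.
Bearing (1.2 l_c t F_u ≤ 2.4 d t F_u): upper limit = 2.4·0.875·0.3125·65 = 42.66 kips.
  Edge l_c = 1.625 − 0.9375/2 = 1.156 → r_n = 28.18 kips; interior l_c = 3.25 − 0.9375 = 2.312 → r_n = 42.66 kips.
  R_n,bearing = 1·28.18 + 4·42.66 = 198.8 kips → 198.8 / 2 = 99.4 kips.
Bearing governs: 99.4 kips.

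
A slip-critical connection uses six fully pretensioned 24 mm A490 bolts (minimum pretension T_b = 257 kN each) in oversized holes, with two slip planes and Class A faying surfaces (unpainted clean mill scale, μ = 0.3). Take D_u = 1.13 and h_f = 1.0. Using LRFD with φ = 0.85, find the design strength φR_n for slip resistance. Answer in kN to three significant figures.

R_n = μ · D_u · h_f · T_b · n_s · n_b = 0.3 × 1.13 × 1.0 × 257 × 2 × 6 = 1045 kN.
Design strength φR_n = 0.85 × 1045 = 889 kN.

889 kN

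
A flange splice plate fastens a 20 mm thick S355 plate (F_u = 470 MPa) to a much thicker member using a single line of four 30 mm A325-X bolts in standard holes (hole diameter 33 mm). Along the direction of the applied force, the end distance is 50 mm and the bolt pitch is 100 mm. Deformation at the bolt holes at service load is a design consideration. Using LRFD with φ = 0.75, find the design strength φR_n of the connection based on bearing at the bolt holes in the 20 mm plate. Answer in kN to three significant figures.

Per bolt r_n = 1.2 l_c t F_u ≤ 2.4 d t F_u; upper limit = 2.4 × 30 × 20 × 470 / 1000 = 676.8 kN.
Edge bolt: l_c = 50 − 33/2 = 33.5 mm → 1.2 × 33.5 × 20 × 470 / 1000 = 377.9 → r_n = 377.9 kN.
Interior bolts: l_c = 100 − 33 = 67 mm → 1.2 × 67 × 20 × 470 / 1000 = 755.8 → r_n = 676.8 kN.
R_n = 1 × 377.9 + 3 × 676.8 = 2408 kN.
Design strength φR_n = 0.75 × 2408 = 1810 kN.

1810 kN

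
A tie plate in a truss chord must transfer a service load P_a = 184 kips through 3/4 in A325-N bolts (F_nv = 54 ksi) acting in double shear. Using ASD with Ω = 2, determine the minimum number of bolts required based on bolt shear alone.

A_b = π·0.75²/4 = 0.4418 in².
Per-bolt allowable strength R_n/Ω = 54 × 0.4418 × 2 / 2 = 23.86 kips.
n ≥ 184 / 23.86 = 7.713 → use 8 bolts.

8 bolts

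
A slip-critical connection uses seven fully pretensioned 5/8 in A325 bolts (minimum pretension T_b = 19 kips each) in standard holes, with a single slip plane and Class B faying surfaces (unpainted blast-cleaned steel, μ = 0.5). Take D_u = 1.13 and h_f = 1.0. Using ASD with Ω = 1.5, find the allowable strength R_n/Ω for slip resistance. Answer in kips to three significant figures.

50.1 kips

R_n = μ · D_u · h_f · T_b · n_s · n_b = 0.5 × 1.13 × 1.0 × 19 × 1 × 7 = 75.14 kips.
Allowable strength R_n/Ω = 75.14 / 1.5 = 50.1 kips.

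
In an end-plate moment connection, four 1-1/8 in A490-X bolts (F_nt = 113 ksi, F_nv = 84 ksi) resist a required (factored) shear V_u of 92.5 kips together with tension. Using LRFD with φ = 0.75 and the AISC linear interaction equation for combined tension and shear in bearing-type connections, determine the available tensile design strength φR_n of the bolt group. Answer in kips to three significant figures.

314 kips

A_b = π·1.125²/4 = 0.994 in²; f_rv = 92.5 / (4 × 0.994) = 23.26 ksi.
F'_nt = 1.3 F_nt − (F_nt / φF_nv) f_rv = 1.3·113 − (113/(0.75·84))·23.26 = 105.2 ksi, capped at F_nt → F'_nt = 105.2 ksi.
R_n = F'_nt · A_b · n = 105.2 × 0.994 × 4 = 418.2 kips.
Design strength φR_n = 0.75 × 418.2 = 314 kips.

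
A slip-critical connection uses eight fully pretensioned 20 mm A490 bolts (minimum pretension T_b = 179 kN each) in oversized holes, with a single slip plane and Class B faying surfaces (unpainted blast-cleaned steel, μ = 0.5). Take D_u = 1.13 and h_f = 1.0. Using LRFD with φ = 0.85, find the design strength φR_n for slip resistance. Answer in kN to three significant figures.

R_n = μ · D_u · h_f · T_b · n_s · n_b = 0.5 × 1.13 × 1.0 × 179 × 1 × 8 = 809.1 kN.
Design strength φR_n = 0.85 × 809.1 = 688 kN.

688 kN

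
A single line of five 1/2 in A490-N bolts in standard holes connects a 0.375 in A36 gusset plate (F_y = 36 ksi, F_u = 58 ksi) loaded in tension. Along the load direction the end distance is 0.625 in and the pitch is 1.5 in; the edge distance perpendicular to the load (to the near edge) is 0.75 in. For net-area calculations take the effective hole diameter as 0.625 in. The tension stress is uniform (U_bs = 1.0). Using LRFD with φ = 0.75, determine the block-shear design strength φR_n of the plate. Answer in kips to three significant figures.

44.5 kips

Shear plane L_v = 0.625 + 4·1.5 = 6.625 in; A_gv = 6.625 × 0.375 = 2.484 in².
A_nv = (6.625 − 4.5·0.625) × 0.375 = 1.43 in².
A_nt = (0.75 − 0.5·0.625) × 0.375 = 0.1641 in².
0.6 F_u A_nv = 49.75 kips; 0.6 F_y A_gv = 53.66 kips → shear rupture governs the shear term.
R_n = 49.75 + 1.0 × 58 × 0.1641 = 59.27 kips.
Design strength φR_n = 0.75 × 59.27 = 44.5 kips.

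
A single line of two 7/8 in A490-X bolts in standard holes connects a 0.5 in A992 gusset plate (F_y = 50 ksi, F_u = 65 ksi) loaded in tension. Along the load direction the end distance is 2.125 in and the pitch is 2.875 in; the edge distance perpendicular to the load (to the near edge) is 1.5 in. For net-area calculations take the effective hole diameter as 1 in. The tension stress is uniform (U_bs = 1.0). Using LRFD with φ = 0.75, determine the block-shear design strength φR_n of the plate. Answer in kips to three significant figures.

Shear plane L_v = 2.125 + 1·2.875 = 5 in; A_gv = 5 × 0.5 = 2.5 in².
A_nv = (5 − 1.5·1) × 0.5 = 1.75 in².
A_nt = (1.5 − 0.5·1) × 0.5 = 0.5 in².
0.6 F_u A_nv = 68.25 kips; 0.6 F_y A_gv = 75 kips → shear rupture governs the shear term.
R_n = 68.25 + 1.0 × 65 × 0.5 = 100.8 kips.
Design strength φR_n = 0.75 × 100.8 = 75.6 kips.

75.6 kips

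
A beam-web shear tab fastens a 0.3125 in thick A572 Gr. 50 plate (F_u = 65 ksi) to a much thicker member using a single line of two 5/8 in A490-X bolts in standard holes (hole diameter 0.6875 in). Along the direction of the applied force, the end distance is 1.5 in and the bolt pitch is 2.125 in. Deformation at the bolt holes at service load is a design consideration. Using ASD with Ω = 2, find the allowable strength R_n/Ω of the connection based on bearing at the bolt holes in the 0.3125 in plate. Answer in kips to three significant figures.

Per bolt r_n = 1.2 l_c t F_u ≤ 2.4 d t F_u; upper limit = 2.4 × 0.625 × 0.3125 × 65 = 30.47 kips.
Edge bolt: l_c = 1.5 − 0.6875/2 = 1.156 in → 1.2 × 1.156 × 0.3125 × 65 = 28.18 → r_n = 28.18 kips.
Interior bolts: l_c = 2.125 − 0.6875 = 1.438 in → 1.2 × 1.438 × 0.3125 × 65 = 35.04 → r_n = 30.47 kips.
R_n = 1 × 28.18 + 1 × 30.47 = 58.65 kips.
Allowable strength R_n/Ω = 58.65 / 2 = 29.3 kips.

29.3 kips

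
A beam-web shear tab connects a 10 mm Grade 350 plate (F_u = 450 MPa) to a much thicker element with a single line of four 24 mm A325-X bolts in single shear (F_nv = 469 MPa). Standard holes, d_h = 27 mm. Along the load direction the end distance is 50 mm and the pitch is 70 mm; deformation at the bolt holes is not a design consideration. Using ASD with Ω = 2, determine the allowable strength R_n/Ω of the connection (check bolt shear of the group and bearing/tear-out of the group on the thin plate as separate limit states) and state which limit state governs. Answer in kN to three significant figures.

424 kN (bolt shear governs)

Bolt shear: A_b = π·24²/4 = 452.4 mm²; R_n = 469 × 452.4 × 4 × 1 / 1000 = 848.7 kN → 848.7 / 2 = 424 kN.
Bearing (1.5 l_c t F_u ≤ 3.0 d t F_u): upper limit = 3.0·24·10·450 / 1000 = 324 kN.
  Edge l_c = 50 − 27/2 = 36.5 → r_n = 246.4 kN; interior l_c = 70 − 27 = 43 → r_n = 290.2 kN.
  R_n,bearing = 1·246.4 + 3·290.2 = 1117 kN → 1117 / 2 = 559 kN.
Bolt shear governs: 424 kN.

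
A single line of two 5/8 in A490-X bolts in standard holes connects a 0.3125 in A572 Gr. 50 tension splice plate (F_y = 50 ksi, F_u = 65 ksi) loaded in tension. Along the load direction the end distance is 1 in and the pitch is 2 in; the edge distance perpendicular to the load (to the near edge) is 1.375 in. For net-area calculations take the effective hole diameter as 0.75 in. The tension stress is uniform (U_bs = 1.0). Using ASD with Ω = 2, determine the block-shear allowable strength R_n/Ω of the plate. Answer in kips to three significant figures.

Shear plane L_v = 1 + 1·2 = 3 in; A_gv = 3 × 0.3125 = 0.9375 in².
A_nv = (3 − 1.5·0.75) × 0.3125 = 0.5859 in².
A_nt = (1.375 − 0.5·0.75) × 0.3125 = 0.3125 in².
0.6 F_u A_nv = 22.85 kips; 0.6 F_y A_gv = 28.12 kips → shear rupture governs the shear term.
R_n = 22.85 + 1.0 × 65 × 0.3125 = 43.16 kips.
Allowable strength R_n/Ω = 43.16 / 2 = 21.6 kips.

21.6 kips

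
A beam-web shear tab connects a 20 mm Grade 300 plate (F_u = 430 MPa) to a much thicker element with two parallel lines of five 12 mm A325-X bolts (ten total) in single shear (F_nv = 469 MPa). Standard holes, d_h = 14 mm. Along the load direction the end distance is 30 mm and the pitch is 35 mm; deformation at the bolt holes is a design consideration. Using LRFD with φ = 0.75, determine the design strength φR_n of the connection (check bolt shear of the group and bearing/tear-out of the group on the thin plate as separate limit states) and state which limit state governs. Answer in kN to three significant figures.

398 kN (bolt shear governs)

Bolt shear: A_b = π·12²/4 = 113.1 mm²; R_n = 469 × 113.1 × 10 × 1 / 1000 = 530.4 kN → 0.75 × 530.4 = 398 kN.
Bearing (1.2 l_c t F_u ≤ 2.4 d t F_u): upper limit = 2.4·12·20·430 / 1000 = 247.7 kN.
  Edge l_c = 30 − 14/2 = 23 → r_n = 237.4 kN; interior l_c = 35 − 14 = 21 → r_n = 216.7 kN.
  R_n,bearing = 2·237.4 + 8·216.7 = 2208 kN → 0.75 × 2208 = 1660 kN.
Bolt shear governs: 398 kN.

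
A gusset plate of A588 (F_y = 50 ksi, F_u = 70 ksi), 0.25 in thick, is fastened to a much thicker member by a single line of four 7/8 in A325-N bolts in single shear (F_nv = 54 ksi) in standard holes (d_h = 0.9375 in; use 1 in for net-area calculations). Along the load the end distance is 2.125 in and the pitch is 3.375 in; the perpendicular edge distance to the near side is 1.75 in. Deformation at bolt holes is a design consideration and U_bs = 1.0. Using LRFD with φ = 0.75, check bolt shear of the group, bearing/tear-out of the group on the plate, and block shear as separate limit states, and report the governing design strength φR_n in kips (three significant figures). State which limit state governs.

85.3 kips (block shear governs)

Bolt shear: A_b = π·0.875²/4 = 0.6013 in²; R_n = 54 × 0.6013 × 4 × 1 = 129.9 kips → 0.75 × 129.9 = 97.4 kips.
Bearing: edge l_c = 1.656, r_n = 34.78 kips; interior l_c = 2.438, r_n = 36.75 kips; R_n = 34.78 + 3·36.75 = 145 kips → 109 kips.
Block shear: A_gv = 3.062, A_nv = 2.188, A_nt = 0.3125 in²; R_n = min(0.6F_uA_nv, 0.6F_yA_gv) + U_bs·F_u·A_nt = 113.8 kips → 85.3 kips.
Block shear governs: 85.3 kips.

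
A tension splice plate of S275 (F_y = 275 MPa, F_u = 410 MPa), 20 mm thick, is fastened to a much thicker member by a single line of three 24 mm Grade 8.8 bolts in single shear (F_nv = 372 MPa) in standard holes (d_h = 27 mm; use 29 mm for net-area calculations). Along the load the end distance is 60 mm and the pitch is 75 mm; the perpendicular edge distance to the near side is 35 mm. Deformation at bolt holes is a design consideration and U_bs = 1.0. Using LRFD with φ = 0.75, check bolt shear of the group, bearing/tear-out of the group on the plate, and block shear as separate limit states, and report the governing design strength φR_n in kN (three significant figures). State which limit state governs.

379 kN (bolt shear governs)

Bolt shear: A_b = π·24²/4 = 452.4 mm²; R_n = 372 × 452.4 × 3 × 1 / 1000 = 504.9 kN → 0.75 × 504.9 = 379 kN.
Bearing: edge l_c = 46.5, r_n = 457.6 kN; interior l_c = 48, r_n = 472.3 kN; R_n = 457.6 + 2·472.3 = 1402 kN → 1050 kN.
Block shear: A_gv = 4200, A_nv = 2750, A_nt = 410 mm²; R_n = min(0.6F_uA_nv, 0.6F_yA_gv) + U_bs·F_u·A_nt = 844.6 kN → 633 kN.
Bolt shear governs: 379 kN.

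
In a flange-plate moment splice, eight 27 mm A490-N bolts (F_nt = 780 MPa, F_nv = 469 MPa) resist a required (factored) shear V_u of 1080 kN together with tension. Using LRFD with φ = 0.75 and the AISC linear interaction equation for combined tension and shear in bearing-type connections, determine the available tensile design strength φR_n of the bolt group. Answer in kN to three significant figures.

1690 kN

A_b = π·27²/4 = 572.6 mm²; f_rv = 1080 × 1000 / (8 × 572.6) = 235.8 MPa.
F'_nt = 1.3 F_nt − (F_nt / φF_nv) f_rv = 1.3·780 − (780/(0.75·469))·235.8 = 491.2 MPa, capped at F_nt → F'_nt = 491.2 MPa.
R_n = F'_nt · A_b · n = 491.2 × 572.6 × 8 / 1000 = 2250 kN.
Design strength φR_n = 0.75 × 2250 = 1690 kN.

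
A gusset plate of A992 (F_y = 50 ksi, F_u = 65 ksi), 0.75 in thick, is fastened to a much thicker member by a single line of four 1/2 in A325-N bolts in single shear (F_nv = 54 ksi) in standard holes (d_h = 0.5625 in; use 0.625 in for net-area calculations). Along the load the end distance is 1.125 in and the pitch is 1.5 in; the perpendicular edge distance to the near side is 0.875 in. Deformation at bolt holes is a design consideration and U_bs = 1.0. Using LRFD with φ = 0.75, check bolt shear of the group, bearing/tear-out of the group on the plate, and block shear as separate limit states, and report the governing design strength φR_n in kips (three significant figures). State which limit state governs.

31.8 kips (bolt shear governs)

Bolt shear: A_b = π·0.5²/4 = 0.1963 in²; R_n = 54 × 0.1963 × 4 × 1 = 42.41 kips → 0.75 × 42.41 = 31.8 kips.
Bearing: edge l_c = 0.8438, r_n = 49.36 kips; interior l_c = 0.9375, r_n = 54.84 kips; R_n = 49.36 + 3·54.84 = 213.9 kips → 160 kips.
Block shear: A_gv = 4.219, A_nv = 2.578, A_nt = 0.4219 in²; R_n = min(0.6F_uA_nv, 0.6F_yA_gv) + U_bs·F_u·A_nt = 128 kips → 96 kips.
Bolt shear governs: 31.8 kips.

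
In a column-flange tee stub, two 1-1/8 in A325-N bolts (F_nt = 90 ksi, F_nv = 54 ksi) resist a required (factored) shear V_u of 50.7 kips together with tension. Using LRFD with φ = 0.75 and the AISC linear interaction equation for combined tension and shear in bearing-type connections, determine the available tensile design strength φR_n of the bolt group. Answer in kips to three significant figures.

A_b = π·1.125²/4 = 0.994 in²; f_rv = 50.7 / (2 × 0.994) = 25.5 ksi.
F'_nt = 1.3 F_nt − (F_nt / φF_nv) f_rv = 1.3·90 − (90/(0.75·54))·25.5 = 60.33 ksi, capped at F_nt → F'_nt = 60.33 ksi.
R_n = F'_nt · A_b · n = 60.33 × 0.994 × 2 = 119.9 kips.
Design strength φR_n = 0.75 × 119.9 = 90 kips.

90 kips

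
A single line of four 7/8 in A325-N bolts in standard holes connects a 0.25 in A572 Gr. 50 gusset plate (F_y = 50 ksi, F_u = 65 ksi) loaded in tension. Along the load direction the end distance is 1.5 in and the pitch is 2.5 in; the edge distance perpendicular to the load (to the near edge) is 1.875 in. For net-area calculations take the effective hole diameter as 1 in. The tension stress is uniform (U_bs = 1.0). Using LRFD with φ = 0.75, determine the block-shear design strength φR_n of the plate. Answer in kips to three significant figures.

Shear plane L_v = 1.5 + 3·2.5 = 9 in; A_gv = 9 × 0.25 = 2.25 in².
A_nv = (9 − 3.5·1) × 0.25 = 1.375 in².
A_nt = (1.875 − 0.5·1) × 0.25 = 0.3438 in².
0.6 F_u A_nv = 53.62 kips; 0.6 F_y A_gv = 67.5 kips → shear rupture governs the shear term.
R_n = 53.62 + 1.0 × 65 × 0.3438 = 75.97 kips.
Design strength φR_n = 0.75 × 75.97 = 57 kips.

57 kips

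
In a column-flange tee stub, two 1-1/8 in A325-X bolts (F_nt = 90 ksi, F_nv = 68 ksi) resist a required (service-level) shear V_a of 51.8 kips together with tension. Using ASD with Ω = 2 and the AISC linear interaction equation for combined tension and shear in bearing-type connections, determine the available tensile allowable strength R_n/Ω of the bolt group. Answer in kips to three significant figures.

47.7 kips

A_b = π·1.125²/4 = 0.994 in²; f_rv = 51.8 / (2 × 0.994) = 26.06 ksi.
F'_nt = 1.3 F_nt − (Ω F_nt / F_nv) f_rv = 1.3·90 − (2·90/68)·26.06 = 48.03 ksi, capped at F_nt → F'_nt = 48.03 ksi.
R_n = F'_nt · A_b · n = 48.03 × 0.994 × 2 = 95.48 kips.
Allowable strength R_n/Ω = 95.48 / 2 = 47.7 kips.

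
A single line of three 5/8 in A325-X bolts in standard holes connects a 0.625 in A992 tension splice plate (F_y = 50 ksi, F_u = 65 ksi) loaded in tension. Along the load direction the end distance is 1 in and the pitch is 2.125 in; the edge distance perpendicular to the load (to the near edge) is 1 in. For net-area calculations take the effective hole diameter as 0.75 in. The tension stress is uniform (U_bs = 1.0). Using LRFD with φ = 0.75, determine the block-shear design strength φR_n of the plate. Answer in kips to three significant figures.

80.7 kips

Shear plane L_v = 1 + 2·2.125 = 5.25 in; A_gv = 5.25 × 0.625 = 3.281 in².
A_nv = (5.25 − 2.5·0.75) × 0.625 = 2.109 in².
A_nt = (1 − 0.5·0.75) × 0.625 = 0.3906 in².
0.6 F_u A_nv = 82.27 kips; 0.6 F_y A_gv = 98.44 kips → shear rupture governs the shear term.
R_n = 82.27 + 1.0 × 65 × 0.3906 = 107.7 kips.
Design strength φR_n = 0.75 × 107.7 = 80.7 kips.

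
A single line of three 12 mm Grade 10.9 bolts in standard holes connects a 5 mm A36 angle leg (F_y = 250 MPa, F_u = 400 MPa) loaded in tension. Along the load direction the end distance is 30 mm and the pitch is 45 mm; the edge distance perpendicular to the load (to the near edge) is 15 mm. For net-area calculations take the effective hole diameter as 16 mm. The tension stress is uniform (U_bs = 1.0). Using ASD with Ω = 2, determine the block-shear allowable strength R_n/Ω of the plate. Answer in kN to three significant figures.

Shear plane L_v = 30 + 2·45 = 120 mm; A_gv = 120 × 5 = 600 mm².
A_nv = (120 − 2.5·16) × 5 = 400 mm².
A_nt = (15 − 0.5·16) × 5 = 35 mm².
0.6 F_u A_nv = 96 kN; 0.6 F_y A_gv = 90 kN → shear yielding governs the shear term.
R_n = 90 + 1.0 × 400 × 35 / 1000 = 104 kN.
Allowable strength R_n/Ω = 104 / 2 = 52 kN.

52 kN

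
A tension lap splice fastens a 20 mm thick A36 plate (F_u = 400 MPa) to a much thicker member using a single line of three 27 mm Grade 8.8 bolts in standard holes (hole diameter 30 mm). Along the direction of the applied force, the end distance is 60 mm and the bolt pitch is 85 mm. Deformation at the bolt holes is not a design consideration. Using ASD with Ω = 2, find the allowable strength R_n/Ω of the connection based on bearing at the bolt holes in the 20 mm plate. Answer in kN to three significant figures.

Per bolt r_n = 1.5 l_c t F_u ≤ 3.0 d t F_u; upper limit = 3.0 × 27 × 20 × 400 / 1000 = 648 kN.
Edge bolt: l_c = 60 − 30/2 = 45 mm → 1.5 × 45 × 20 × 400 / 1000 = 540 → r_n = 540 kN.
Interior bolts: l_c = 85 − 30 = 55 mm → 1.5 × 55 × 20 × 400 / 1000 = 660 → r_n = 648 kN.
R_n = 1 × 540 + 2 × 648 = 1836 kN.
Allowable strength R_n/Ω = 1836 / 2 = 918 kN.

918 kN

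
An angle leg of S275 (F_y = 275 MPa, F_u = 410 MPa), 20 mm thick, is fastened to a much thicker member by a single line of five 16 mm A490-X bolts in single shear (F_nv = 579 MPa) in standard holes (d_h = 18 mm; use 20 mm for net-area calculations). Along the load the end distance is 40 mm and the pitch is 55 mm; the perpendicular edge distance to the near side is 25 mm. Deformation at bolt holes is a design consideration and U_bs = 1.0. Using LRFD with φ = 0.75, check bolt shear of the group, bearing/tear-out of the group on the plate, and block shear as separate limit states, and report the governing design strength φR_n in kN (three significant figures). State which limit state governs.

Bolt shear: A_b = π·16²/4 = 201.1 mm²; R_n = 579 × 201.1 × 5 × 1 / 1000 = 582.1 kN → 0.75 × 582.1 = 437 kN.
Bearing: edge l_c = 31, r_n = 305 kN; interior l_c = 37, r_n = 314.9 kN; R_n = 305 + 4·314.9 = 1565 kN → 1170 kN.
Block shear: A_gv = 5200, A_nv = 3400, A_nt = 300 mm²; R_n = min(0.6F_uA_nv, 0.6F_yA_gv) + U_bs·F_u·A_nt = 959.4 kN → 720 kN.
Bolt shear governs: 437 kN.

437 kN (bolt shear governs)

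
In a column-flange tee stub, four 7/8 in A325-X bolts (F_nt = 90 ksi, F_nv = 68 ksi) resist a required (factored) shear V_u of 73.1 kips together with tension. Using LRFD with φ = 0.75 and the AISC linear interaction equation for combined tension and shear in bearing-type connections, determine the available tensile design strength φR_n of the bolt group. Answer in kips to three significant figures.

A_b = π·0.875²/4 = 0.6013 in²; f_rv = 73.1 / (4 × 0.6013) = 30.39 ksi.
F'_nt = 1.3 F_nt − (F_nt / φF_nv) f_rv = 1.3·90 − (90/(0.75·68))·30.39 = 63.37 ksi, capped at F_nt → F'_nt = 63.37 ksi.
R_n = F'_nt · A_b · n = 63.37 × 0.6013 × 4 = 152.4 kips.
Design strength φR_n = 0.75 × 152.4 = 114 kips.

114 kips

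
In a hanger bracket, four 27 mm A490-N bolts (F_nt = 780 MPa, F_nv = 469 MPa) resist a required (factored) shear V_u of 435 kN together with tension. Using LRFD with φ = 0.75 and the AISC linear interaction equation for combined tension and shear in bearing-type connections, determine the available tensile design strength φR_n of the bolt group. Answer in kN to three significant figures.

1020 kN

A_b = π·27²/4 = 572.6 mm²; f_rv = 435 × 1000 / (4 × 572.6) = 189.9 MPa.
F'_nt = 1.3 F_nt − (F_nt / φF_nv) f_rv = 1.3·780 − (780/(0.75·469))·189.9 = 592.8 MPa, capped at F_nt → F'_nt = 592.8 MPa.
R_n = F'_nt · A_b · n = 592.8 × 572.6 × 4 / 1000 = 1358 kN.
Design strength φR_n = 0.75 × 1358 = 1020 kN.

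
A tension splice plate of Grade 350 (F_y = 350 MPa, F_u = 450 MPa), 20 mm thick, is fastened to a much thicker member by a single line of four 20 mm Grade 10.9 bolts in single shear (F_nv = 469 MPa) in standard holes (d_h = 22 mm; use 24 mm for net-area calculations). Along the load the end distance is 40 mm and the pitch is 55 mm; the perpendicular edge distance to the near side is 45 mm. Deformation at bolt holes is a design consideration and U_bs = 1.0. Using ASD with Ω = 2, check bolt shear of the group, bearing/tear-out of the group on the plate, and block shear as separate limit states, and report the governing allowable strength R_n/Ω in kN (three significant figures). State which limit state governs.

Bolt shear: A_b = π·20²/4 = 314.2 mm²; R_n = 469 × 314.2 × 4 × 1 / 1000 = 589.4 kN → 589.4 / 2 = 295 kN.
Bearing: edge l_c = 29, r_n = 313.2 kN; interior l_c = 33, r_n = 356.4 kN; R_n = 313.2 + 3·356.4 = 1382 kN → 691 kN.
Block shear: A_gv = 4100, A_nv = 2420, A_nt = 660 mm²; R_n = min(0.6F_uA_nv, 0.6F_yA_gv) + U_bs·F_u·A_nt = 950.4 kN → 475 kN.
Bolt shear governs: 295 kN.

295 kN (bolt shear governs)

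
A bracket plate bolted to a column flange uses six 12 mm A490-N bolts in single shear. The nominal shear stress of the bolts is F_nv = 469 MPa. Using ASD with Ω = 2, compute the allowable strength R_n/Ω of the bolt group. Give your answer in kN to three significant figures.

159 kN

A_b = π × 12² / 4 = 113.1 mm².
R_n = F_nv · A_b · n · n_s = 469 × 113.1 × 6 × 1 / 1000 = 318.3 kN.
Allowable strength R_n/Ω = 318.3 / 2 = 159 kN.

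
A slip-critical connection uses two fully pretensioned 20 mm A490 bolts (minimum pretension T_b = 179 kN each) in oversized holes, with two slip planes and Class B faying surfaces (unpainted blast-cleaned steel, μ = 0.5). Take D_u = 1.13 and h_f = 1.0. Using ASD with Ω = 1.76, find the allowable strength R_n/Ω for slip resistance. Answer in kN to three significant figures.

R_n = μ · D_u · h_f · T_b · n_s · n_b = 0.5 × 1.13 × 1.0 × 179 × 2 × 2 = 404.5 kN.
Allowable strength R_n/Ω = 404.5 / 1.76 = 230 kN.

230 kN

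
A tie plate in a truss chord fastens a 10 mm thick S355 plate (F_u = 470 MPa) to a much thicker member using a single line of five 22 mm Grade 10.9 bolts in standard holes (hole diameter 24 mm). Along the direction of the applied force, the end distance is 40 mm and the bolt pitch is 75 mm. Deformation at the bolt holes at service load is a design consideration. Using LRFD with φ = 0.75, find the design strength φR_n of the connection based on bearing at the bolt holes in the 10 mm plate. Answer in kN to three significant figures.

863 kN

Per bolt r_n = 1.2 l_c t F_u ≤ 2.4 d t F_u; upper limit = 2.4 × 22 × 10 × 470 / 1000 = 248.2 kN.
Edge bolt: l_c = 40 − 24/2 = 28 mm → 1.2 × 28 × 10 × 470 / 1000 = 157.9 → r_n = 157.9 kN.
Interior bolts: l_c = 75 − 24 = 51 mm → 1.2 × 51 × 10 × 470 / 1000 = 287.6 → r_n = 248.2 kN.
R_n = 1 × 157.9 + 4 × 248.2 = 1151 kN.
Design strength φR_n = 0.75 × 1151 = 863 kN.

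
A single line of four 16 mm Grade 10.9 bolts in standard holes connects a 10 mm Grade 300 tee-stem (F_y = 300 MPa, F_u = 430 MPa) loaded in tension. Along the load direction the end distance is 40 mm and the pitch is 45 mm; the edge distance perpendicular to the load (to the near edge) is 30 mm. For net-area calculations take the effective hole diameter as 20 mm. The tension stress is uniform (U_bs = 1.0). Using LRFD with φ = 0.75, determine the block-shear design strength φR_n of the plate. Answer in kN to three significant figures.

268 kN

Shear plane L_v = 40 + 3·45 = 175 mm; A_gv = 175 × 10 = 1750 mm².
A_nv = (175 − 3.5·20) × 10 = 1050 mm².
A_nt = (30 − 0.5·20) × 10 = 200 mm².
0.6 F_u A_nv = 270.9 kN; 0.6 F_y A_gv = 315 kN → shear rupture governs the shear term.
R_n = 270.9 + 1.0 × 430 × 200 / 1000 = 356.9 kN.
Design strength φR_n = 0.75 × 356.9 = 268 kN.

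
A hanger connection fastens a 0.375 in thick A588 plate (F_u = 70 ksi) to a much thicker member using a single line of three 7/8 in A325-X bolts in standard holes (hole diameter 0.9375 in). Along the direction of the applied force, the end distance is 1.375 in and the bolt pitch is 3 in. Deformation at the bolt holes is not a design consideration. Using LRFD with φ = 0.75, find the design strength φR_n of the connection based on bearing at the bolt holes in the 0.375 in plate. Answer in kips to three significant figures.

Per bolt r_n = 1.5 l_c t F_u ≤ 3.0 d t F_u; upper limit = 3.0 × 0.875 × 0.375 × 70 = 68.91 kips.
Edge bolt: l_c = 1.375 − 0.9375/2 = 0.9062 in → 1.5 × 0.9062 × 0.375 × 70 = 35.68 → r_n = 35.68 kips.
Interior bolts: l_c = 3 − 0.9375 = 2.062 in → 1.5 × 2.062 × 0.375 × 70 = 81.21 → r_n = 68.91 kips.
R_n = 1 × 35.68 + 2 × 68.91 = 173.5 kips.
Design strength φR_n = 0.75 × 173.5 = 130 kips.

130 kips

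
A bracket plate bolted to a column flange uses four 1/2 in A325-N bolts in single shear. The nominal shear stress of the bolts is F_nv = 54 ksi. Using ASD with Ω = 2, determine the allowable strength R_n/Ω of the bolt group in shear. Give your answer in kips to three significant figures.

A_b = π × 0.5² / 4 = 0.1963 in².
R_n = F_nv · A_b · n · n_s = 54 × 0.1963 × 4 × 1 = 42.41 kips.
Allowable strength R_n/Ω = 42.41 / 2 = 21.2 kips.

21.2 kips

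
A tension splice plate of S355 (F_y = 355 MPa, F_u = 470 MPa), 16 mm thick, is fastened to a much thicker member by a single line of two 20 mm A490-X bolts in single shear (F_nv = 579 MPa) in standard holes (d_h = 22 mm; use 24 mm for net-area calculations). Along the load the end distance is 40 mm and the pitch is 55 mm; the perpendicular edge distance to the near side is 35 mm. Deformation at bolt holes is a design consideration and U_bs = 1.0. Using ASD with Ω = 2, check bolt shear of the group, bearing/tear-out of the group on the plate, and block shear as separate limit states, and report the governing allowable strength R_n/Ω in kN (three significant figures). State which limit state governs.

182 kN (bolt shear governs)

Bolt shear: A_b = π·20²/4 = 314.2 mm²; R_n = 579 × 314.2 × 2 × 1 / 1000 = 363.8 kN → 363.8 / 2 = 182 kN.
Bearing: edge l_c = 29, r_n = 261.7 kN; interior l_c = 33, r_n = 297.8 kN; R_n = 261.7 + 1·297.8 = 559.5 kN → 280 kN.
Block shear: A_gv = 1520, A_nv = 944, A_nt = 368 mm²; R_n = min(0.6F_uA_nv, 0.6F_yA_gv) + U_bs·F_u·A_nt = 439.2 kN → 220 kN.
Bolt shear governs: 182 kN.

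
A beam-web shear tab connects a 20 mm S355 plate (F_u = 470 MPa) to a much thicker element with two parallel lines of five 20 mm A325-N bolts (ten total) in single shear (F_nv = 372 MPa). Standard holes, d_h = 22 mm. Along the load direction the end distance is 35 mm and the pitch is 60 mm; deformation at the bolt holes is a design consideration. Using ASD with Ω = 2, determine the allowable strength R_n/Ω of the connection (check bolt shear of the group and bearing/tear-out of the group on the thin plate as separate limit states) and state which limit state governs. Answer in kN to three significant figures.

584 kN (bolt shear governs)

Bolt shear: A_b = π·20²/4 = 314.2 mm²; R_n = 372 × 314.2 × 10 × 1 / 1000 = 1169 kN → 1169 / 2 = 584 kN.
Bearing (1.2 l_c t F_u ≤ 2.4 d t F_u): upper limit = 2.4·20·20·470 / 1000 = 451.2 kN.
  Edge l_c = 35 − 22/2 = 24 → r_n = 270.7 kN; interior l_c = 60 − 22 = 38 → r_n = 428.6 kN.
  R_n,bearing = 2·270.7 + 8·428.6 = 3971 kN → 3971 / 2 = 1990 kN.
Bolt shear governs: 584 kN.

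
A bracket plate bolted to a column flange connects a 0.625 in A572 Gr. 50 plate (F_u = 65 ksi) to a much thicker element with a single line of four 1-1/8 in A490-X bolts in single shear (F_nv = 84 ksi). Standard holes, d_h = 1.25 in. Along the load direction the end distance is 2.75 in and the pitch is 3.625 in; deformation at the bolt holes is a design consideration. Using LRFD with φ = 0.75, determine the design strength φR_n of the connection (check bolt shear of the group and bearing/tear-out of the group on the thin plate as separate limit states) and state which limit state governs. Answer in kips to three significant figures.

Bolt shear: A_b = π·1.125²/4 = 0.994 in²; R_n = 84 × 0.994 × 4 × 1 = 334 kips → 0.75 × 334 = 250 kips.
Bearing (1.2 l_c t F_u ≤ 2.4 d t F_u): upper limit = 2.4·1.125·0.625·65 = 109.7 kips.
  Edge l_c = 2.75 − 1.25/2 = 2.125 → r_n = 103.6 kips; interior l_c = 3.625 − 1.25 = 2.375 → r_n = 109.7 kips.
  R_n,bearing = 1·103.6 + 3·109.7 = 432.7 kips → 0.75 × 432.7 = 324 kips.
Bolt shear governs: 250 kips.

250 kips (bolt shear governs)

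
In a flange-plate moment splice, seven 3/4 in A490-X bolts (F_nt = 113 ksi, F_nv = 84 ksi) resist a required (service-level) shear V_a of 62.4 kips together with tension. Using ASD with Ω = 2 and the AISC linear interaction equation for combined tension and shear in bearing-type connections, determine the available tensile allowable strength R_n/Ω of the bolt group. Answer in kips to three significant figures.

A_b = π·0.75²/4 = 0.4418 in²; f_rv = 62.4 / (7 × 0.4418) = 20.18 ksi.
F'_nt = 1.3 F_nt − (Ω F_nt / F_nv) f_rv = 1.3·113 − (2·113/84)·20.18 = 92.61 ksi, capped at F_nt → F'_nt = 92.61 ksi.
R_n = F'_nt · A_b · n = 92.61 × 0.4418 × 7 = 286.4 kips.
Allowable strength R_n/Ω = 286.4 / 2 = 143 kips.

143 kips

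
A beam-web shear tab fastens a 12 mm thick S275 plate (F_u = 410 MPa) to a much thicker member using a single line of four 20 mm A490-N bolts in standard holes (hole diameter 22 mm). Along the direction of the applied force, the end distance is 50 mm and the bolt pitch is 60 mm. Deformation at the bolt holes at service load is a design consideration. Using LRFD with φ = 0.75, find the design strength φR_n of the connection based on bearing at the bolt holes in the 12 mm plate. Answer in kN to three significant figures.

Per bolt r_n = 1.2 l_c t F_u ≤ 2.4 d t F_u; upper limit = 2.4 × 20 × 12 × 410 / 1000 = 236.2 kN.
Edge bolt: l_c = 50 − 22/2 = 39 mm → 1.2 × 39 × 12 × 410 / 1000 = 230.3 → r_n = 230.3 kN.
Interior bolts: l_c = 60 − 22 = 38 mm → 1.2 × 38 × 12 × 410 / 1000 = 224.4 → r_n = 224.4 kN.
R_n = 1 × 230.3 + 3 × 224.4 = 903.3 kN.
Design strength φR_n = 0.75 × 903.3 = 677 kN.

677 kN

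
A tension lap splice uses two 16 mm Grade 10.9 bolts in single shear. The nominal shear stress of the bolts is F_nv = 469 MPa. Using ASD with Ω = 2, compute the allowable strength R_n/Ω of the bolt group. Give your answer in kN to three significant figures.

94.3 kN

A_b = π × 16² / 4 = 201.1 mm².
R_n = F_nv · A_b · n · n_s = 469 × 201.1 × 2 × 1 / 1000 = 188.6 kN.
Allowable strength R_n/Ω = 188.6 / 2 = 94.3 kN.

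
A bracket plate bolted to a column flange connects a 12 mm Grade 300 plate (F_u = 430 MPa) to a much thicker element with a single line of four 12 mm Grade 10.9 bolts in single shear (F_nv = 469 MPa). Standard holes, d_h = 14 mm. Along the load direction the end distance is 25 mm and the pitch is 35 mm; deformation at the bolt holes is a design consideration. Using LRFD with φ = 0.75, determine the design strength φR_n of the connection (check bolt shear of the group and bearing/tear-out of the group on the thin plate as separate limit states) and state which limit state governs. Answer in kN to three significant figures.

159 kN (bolt shear governs)

Bolt shear: A_b = π·12²/4 = 113.1 mm²; R_n = 469 × 113.1 × 4 × 1 / 1000 = 212.2 kN → 0.75 × 212.2 = 159 kN.
Bearing (1.2 l_c t F_u ≤ 2.4 d t F_u): upper limit = 2.4·12·12·430 / 1000 = 148.6 kN.
  Edge l_c = 25 − 14/2 = 18 → r_n = 111.5 kN; interior l_c = 35 − 14 = 21 → r_n = 130 kN.
  R_n,bearing = 1·111.5 + 3·130 = 501.6 kN → 0.75 × 501.6 = 376 kN.
Bolt shear governs: 159 kN.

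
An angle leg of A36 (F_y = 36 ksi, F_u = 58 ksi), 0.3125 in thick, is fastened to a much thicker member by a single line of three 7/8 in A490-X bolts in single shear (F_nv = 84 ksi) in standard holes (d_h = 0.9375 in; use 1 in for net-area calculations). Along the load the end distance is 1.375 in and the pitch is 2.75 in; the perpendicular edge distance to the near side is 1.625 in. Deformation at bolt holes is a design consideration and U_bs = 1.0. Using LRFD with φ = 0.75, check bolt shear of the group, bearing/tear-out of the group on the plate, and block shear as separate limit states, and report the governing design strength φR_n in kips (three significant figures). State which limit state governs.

Bolt shear: A_b = π·0.875²/4 = 0.6013 in²; R_n = 84 × 0.6013 × 3 × 1 = 151.5 kips → 0.75 × 151.5 = 114 kips.
Bearing: edge l_c = 0.9062, r_n = 19.71 kips; interior l_c = 1.812, r_n = 38.06 kips; R_n = 19.71 + 2·38.06 = 95.84 kips → 71.9 kips.
Block shear: A_gv = 2.148, A_nv = 1.367, A_nt = 0.3516 in²; R_n = min(0.6F_uA_nv, 0.6F_yA_gv) + U_bs·F_u·A_nt = 66.8 kips → 50.1 kips.
Block shear governs: 50.1 kips.

50.1 kips (block shear governs)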